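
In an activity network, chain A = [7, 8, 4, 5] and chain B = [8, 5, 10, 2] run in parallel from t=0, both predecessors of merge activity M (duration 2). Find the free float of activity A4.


ES(A4) = sum of predecessors on chain A = 19
EF(A4) = ES + duration = 19 + 5 = 24
Successor of A4 is M. ES(M) = max(sum(A), sum(B)) = max(24, 25) = 25
Free float = ES(successor) - EF(current) = 25 - 24 = 1

1


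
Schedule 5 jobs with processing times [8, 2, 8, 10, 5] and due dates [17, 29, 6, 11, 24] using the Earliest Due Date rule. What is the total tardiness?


Sort by due date (EDD order): [(8, 6), (10, 11), (8, 17), (5, 24), (2, 29)]
Compute completion times and tardiness:
  Job 1: p=8, d=6, C=8, tardiness=max(0,8-6)=2
  Job 2: p=10, d=11, C=18, tardiness=max(0,18-11)=7
  Job 3: p=8, d=17, C=26, tardiness=max(0,26-17)=9
  Job 4: p=5, d=24, C=31, tardiness=max(0,31-24)=7
  Job 5: p=2, d=29, C=33, tardiness=max(0,33-29)=4
Total tardiness = 29

29


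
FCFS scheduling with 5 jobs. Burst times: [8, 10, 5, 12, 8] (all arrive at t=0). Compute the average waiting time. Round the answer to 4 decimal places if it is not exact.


FCFS order (as given): [8, 10, 5, 12, 8]
Waiting times:
  Job 1: wait = 0
  Job 2: wait = 8
  Job 3: wait = 18
  Job 4: wait = 23
  Job 5: wait = 35
Sum of waiting times = 84
Average waiting time = 84/5 = 16.8

16.8


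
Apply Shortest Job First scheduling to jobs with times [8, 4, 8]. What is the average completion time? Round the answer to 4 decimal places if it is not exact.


SJF order (ascending): [4, 8, 8]
Completion times:
  Job 1: burst=4, C=4
  Job 2: burst=8, C=12
  Job 3: burst=8, C=20
Average completion = 36/3 = 12.0

12.0


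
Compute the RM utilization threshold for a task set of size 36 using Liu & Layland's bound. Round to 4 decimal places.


Compute 2^(1/36) = 1.0194406437
Subtract 1: 1.0194406437 - 1 = 0.0194406437
Multiply by n: 36 * 0.0194406437 = 0.6998631732
Round to 4 dp: 0.6999

0.6999


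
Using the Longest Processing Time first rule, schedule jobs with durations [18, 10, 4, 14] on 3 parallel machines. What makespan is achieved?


Sort jobs in decreasing order (LPT): [18, 14, 10, 4]
Assign each job to the least loaded machine:
  Machine 1: jobs [18], load = 18
  Machine 2: jobs [14], load = 14
  Machine 3: jobs [10, 4], load = 14
Makespan = max load = 18

18


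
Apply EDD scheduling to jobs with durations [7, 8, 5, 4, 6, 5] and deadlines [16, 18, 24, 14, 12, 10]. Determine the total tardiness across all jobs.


Sort by due date (EDD order): [(5, 10), (6, 12), (4, 14), (7, 16), (8, 18), (5, 24)]
Compute completion times and tardiness:
  Job 1: p=5, d=10, C=5, tardiness=max(0,5-10)=0
  Job 2: p=6, d=12, C=11, tardiness=max(0,11-12)=0
  Job 3: p=4, d=14, C=15, tardiness=max(0,15-14)=1
  Job 4: p=7, d=16, C=22, tardiness=max(0,22-16)=6
  Job 5: p=8, d=18, C=30, tardiness=max(0,30-18)=12
  Job 6: p=5, d=24, C=35, tardiness=max(0,35-24)=11
Total tardiness = 30

30


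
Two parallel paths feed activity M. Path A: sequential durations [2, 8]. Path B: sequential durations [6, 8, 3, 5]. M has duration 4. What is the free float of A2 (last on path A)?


ES(A2) = sum of predecessors on chain A = 2
EF(A2) = ES + duration = 2 + 8 = 10
Successor of A2 is M. ES(M) = max(sum(A), sum(B)) = max(10, 22) = 22
Free float = ES(successor) - EF(current) = 22 - 10 = 12

12


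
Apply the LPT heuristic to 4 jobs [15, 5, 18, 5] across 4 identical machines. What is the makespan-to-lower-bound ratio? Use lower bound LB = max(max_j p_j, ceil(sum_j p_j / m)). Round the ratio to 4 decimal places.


LPT order: [18, 15, 5, 5]
Machine loads after assignment: [18, 15, 5, 5]
LPT makespan = 18
Lower bound = max(max_job, ceil(total/4)) = max(18, 11) = 18
Ratio = 18 / 18 = 1.0

1.0


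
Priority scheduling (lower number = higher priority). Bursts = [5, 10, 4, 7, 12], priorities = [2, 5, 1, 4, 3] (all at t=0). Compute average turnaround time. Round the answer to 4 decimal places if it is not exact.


Sort by priority (ascending = highest first):
Order: [(1, 4), (2, 5), (3, 12), (4, 7), (5, 10)]
Completion times:
  Priority 1, burst=4, C=4
  Priority 2, burst=5, C=9
  Priority 3, burst=12, C=21
  Priority 4, burst=7, C=28
  Priority 5, burst=10, C=38
Average turnaround = 100/5 = 20.0

20.0


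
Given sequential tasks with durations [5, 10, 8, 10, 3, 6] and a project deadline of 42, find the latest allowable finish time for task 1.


LF(activity 1) = deadline - sum of successor durations
Successors: activities 2 through 6 with durations [10, 8, 10, 3, 6]
Sum of successor durations = 37
LF = 42 - 37 = 5

5


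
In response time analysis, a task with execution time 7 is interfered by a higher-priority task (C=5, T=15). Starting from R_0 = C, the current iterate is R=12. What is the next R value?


R_next = C + ceil(R_prev / T_hp) * C_hp
ceil(12 / 15) = ceil(0.8) = 1
Interference = 1 * 5 = 5
R_next = 7 + 5 = 12
R_next = R_prev, so the iteration has converged (response time = 12).

12


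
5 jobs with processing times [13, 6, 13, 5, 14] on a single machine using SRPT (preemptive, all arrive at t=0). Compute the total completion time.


Since all jobs arrive at t=0, SRPT equals SPT ordering.
SPT order: [5, 6, 13, 13, 14]
Completion times:
  Job 1: p=5, C=5
  Job 2: p=6, C=11
  Job 3: p=13, C=24
  Job 4: p=13, C=37
  Job 5: p=14, C=51
Total completion time = 5 + 11 + 24 + 37 + 51 = 128

128


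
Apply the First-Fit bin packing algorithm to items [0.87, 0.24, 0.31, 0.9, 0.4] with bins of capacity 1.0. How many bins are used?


Place items sequentially using First-Fit:
  Item 0.87 -> new Bin 1
  Item 0.24 -> new Bin 2
  Item 0.31 -> Bin 2 (now 0.55)
  Item 0.9 -> new Bin 3
  Item 0.4 -> Bin 2 (now 0.95)
Total bins used = 3

3


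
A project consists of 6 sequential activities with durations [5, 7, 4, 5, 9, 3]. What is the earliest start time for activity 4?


Activity 4 starts after activities 1 through 3 complete.
Predecessor durations: [5, 7, 4]
ES = 5 + 7 + 4 = 16

16


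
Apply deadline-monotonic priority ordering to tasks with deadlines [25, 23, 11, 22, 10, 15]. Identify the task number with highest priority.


Sort tasks by relative deadline (ascending):
  Task 5: deadline = 10
  Task 3: deadline = 11
  Task 6: deadline = 15
  Task 4: deadline = 22
  Task 2: deadline = 23
  Task 1: deadline = 25
Priority order (highest first): [5, 3, 6, 4, 2, 1]
Highest priority task = 5

5


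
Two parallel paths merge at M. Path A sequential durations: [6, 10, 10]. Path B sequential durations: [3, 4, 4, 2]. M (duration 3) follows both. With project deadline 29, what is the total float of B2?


Forward pass: ES(B2) = sum of predecessors on chain B = 3
EF = ES + duration = 3 + 4 = 7
Backward pass: LF(M) = deadline = 29; LS(M) = 29 - 3 = 26
LF(B2) = LS(M) - sum(successors on chain B) = 26 - 6 = 20
LS = LF - duration = 20 - 4 = 16
Total float = LS - ES = 16 - 3 = 13

13


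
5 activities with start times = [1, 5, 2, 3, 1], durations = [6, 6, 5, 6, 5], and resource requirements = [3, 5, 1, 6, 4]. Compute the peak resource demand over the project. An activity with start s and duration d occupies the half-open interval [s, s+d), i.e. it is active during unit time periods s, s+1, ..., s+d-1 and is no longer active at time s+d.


Each activity i is active on [start_i, start_i + duration_i).
Compute total resource usage per time slot:
  t=0: active resources = [], total = 0
  t=1: active resources = [3, 4], total = 7
  t=2: active resources = [3, 1, 4], total = 8
  t=3: active resources = [3, 1, 6, 4], total = 14
  t=4: active resources = [3, 1, 6, 4], total = 14
  t=5: active resources = [3, 5, 1, 6, 4], total = 19
  t=6: active resources = [3, 5, 1, 6], total = 15
  t=7: active resources = [5, 6], total = 11
  t=8: active resources = [5, 6], total = 11
  t=9: active resources = [5], total = 5
  t=10: active resources = [5], total = 5
Peak resource demand = 19

19


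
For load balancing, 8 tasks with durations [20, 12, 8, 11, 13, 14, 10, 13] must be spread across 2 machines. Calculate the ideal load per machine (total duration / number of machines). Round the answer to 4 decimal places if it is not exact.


Total processing time = 20 + 12 + 8 + 11 + 13 + 14 + 10 + 13 = 101
Number of machines = 2
Ideal balanced load = 101 / 2 = 50.5

50.5


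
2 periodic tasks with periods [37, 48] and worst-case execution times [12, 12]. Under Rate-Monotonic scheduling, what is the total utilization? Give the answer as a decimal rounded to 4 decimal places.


Compute individual utilizations (exact fractions):
  Task 1: C/T = 12/37 (approx. 0.3243)
  Task 2: C/T = 12/48 = 1/4 (approx. 0.25)
Total utilization U = 12/37 + 1/4 = 85/148
Rounded to 4 decimal places: U = 0.5743
RM (Liu & Layland) bound for 2 tasks = 0.828427; compare with U = 85/148 (approx. 0.574324)
U <= bound, so schedulable by RM sufficient condition.

0.5743


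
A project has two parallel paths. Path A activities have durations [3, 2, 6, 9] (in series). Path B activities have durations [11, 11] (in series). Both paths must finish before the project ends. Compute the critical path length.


Path A total = 3 + 2 + 6 + 9 = 20
Path B total = 11 + 11 = 22
Critical path = longest path = max(20, 22) = 22

22


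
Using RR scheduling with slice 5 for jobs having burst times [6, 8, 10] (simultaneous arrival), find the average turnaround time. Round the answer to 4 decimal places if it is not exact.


Time quantum = 5
Execution trace:
  J1 runs 5 units, time = 5
  J2 runs 5 units, time = 10
  J3 runs 5 units, time = 15
  J1 runs 1 units, time = 16
  J2 runs 3 units, time = 19
  J3 runs 5 units, time = 24
Finish times: [16, 19, 24]
Average turnaround = 59/3 = 19.6667

19.6667


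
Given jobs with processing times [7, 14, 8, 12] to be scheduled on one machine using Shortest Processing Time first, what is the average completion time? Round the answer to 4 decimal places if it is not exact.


Sort jobs by processing time (SPT order): [7, 8, 12, 14]
Compute completion times sequentially:
  Job 1: processing = 7, completes at 7
  Job 2: processing = 8, completes at 15
  Job 3: processing = 12, completes at 27
  Job 4: processing = 14, completes at 41
Sum of completion times = 90
Average completion time = 90/4 = 22.5

22.5


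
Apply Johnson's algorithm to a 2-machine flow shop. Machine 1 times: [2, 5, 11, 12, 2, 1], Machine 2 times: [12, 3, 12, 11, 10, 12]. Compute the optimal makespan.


Apply Johnson's rule:
  Group 1 (a <= b): [(6, 1, 12), (1, 2, 12), (5, 2, 10), (3, 11, 12)]
  Group 2 (a > b): [(4, 12, 11), (2, 5, 3)]
Optimal job order: [6, 1, 5, 3, 4, 2]
Schedule:
  Job 6: M1 done at 1, M2 done at 13
  Job 1: M1 done at 3, M2 done at 25
  Job 5: M1 done at 5, M2 done at 35
  Job 3: M1 done at 16, M2 done at 47
  Job 4: M1 done at 28, M2 done at 58
  Job 2: M1 done at 33, M2 done at 61
Makespan = 61

61


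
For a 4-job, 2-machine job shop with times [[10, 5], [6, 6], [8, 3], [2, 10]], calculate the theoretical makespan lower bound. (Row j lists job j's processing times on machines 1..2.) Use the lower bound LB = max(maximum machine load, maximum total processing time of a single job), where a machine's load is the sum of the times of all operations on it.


Machine loads:
  Machine 1: 10 + 6 + 8 + 2 = 26
  Machine 2: 5 + 6 + 3 + 10 = 24
Max machine load = 26
Job totals:
  Job 1: 15
  Job 2: 12
  Job 3: 11
  Job 4: 12
Max job total = 15
Lower bound = max(26, 15) = 26

26


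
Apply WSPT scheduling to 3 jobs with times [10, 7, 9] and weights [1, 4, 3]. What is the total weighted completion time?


Compute p/w ratios and sort ascending (WSPT): [(7, 4), (9, 3), (10, 1)]
Compute weighted completion times:
  Job (p=7,w=4): C=7, w*C=4*7=28
  Job (p=9,w=3): C=16, w*C=3*16=48
  Job (p=10,w=1): C=26, w*C=1*26=26
Total weighted completion time = 102

102


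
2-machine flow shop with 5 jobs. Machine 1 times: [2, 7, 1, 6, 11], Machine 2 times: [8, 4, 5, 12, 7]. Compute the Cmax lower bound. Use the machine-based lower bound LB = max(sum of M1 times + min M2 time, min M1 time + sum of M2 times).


LB1 = sum(M1 times) + min(M2 times) = 27 + 4 = 31
LB2 = min(M1 times) + sum(M2 times) = 1 + 36 = 37
Lower bound = max(LB1, LB2) = max(31, 37) = 37

37


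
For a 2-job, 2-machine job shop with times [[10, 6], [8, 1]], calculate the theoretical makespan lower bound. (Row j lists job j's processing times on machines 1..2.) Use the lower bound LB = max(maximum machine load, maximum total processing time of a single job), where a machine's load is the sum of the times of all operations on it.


Machine loads:
  Machine 1: 10 + 8 = 18
  Machine 2: 6 + 1 = 7
Max machine load = 18
Job totals:
  Job 1: 16
  Job 2: 9
Max job total = 16
Lower bound = max(18, 16) = 18

18


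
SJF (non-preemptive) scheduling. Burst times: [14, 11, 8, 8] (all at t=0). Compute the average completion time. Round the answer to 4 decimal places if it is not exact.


SJF order (ascending): [8, 8, 11, 14]
Completion times:
  Job 1: burst=8, C=8
  Job 2: burst=8, C=16
  Job 3: burst=11, C=27
  Job 4: burst=14, C=41
Average completion = 92/4 = 23.0

23.0


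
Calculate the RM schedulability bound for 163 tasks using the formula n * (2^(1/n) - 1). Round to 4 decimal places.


Compute 2^(1/163) = 1.0042614911
Subtract 1: 1.0042614911 - 1 = 0.0042614911
Multiply by n: 163 * 0.0042614911 = 0.6946230493
Round to 4 dp: 0.6946

0.6946


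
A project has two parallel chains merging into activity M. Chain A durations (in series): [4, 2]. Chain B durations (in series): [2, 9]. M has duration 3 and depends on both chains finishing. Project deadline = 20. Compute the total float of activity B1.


Forward pass: ES(B1) = sum of predecessors on chain B = 0
EF = ES + duration = 0 + 2 = 2
Backward pass: LF(M) = deadline = 20; LS(M) = 20 - 3 = 17
LF(B1) = LS(M) - sum(successors on chain B) = 17 - 9 = 8
LS = LF - duration = 8 - 2 = 6
Total float = LS - ES = 6 - 0 = 6

6


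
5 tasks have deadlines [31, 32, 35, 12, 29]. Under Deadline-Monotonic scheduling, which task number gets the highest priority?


Sort tasks by relative deadline (ascending):
  Task 4: deadline = 12
  Task 5: deadline = 29
  Task 1: deadline = 31
  Task 2: deadline = 32
  Task 3: deadline = 35
Priority order (highest first): [4, 5, 1, 2, 3]
Highest priority task = 4

4


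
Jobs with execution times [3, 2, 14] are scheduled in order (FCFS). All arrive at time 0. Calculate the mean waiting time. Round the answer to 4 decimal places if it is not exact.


FCFS order (as given): [3, 2, 14]
Waiting times:
  Job 1: wait = 0
  Job 2: wait = 3
  Job 3: wait = 5
Sum of waiting times = 8
Average waiting time = 8/3 = 2.6667

2.6667


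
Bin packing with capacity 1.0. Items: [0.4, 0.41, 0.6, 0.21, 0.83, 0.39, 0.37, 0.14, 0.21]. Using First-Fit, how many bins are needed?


Place items sequentially using First-Fit:
  Item 0.4 -> new Bin 1
  Item 0.41 -> Bin 1 (now 0.81)
  Item 0.6 -> new Bin 2
  Item 0.21 -> Bin 2 (now 0.81)
  Item 0.83 -> new Bin 3
  Item 0.39 -> new Bin 4
  Item 0.37 -> Bin 4 (now 0.76)
  Item 0.14 -> Bin 1 (now 0.95)
  Item 0.21 -> Bin 4 (now 0.97)
Total bins used = 4

4


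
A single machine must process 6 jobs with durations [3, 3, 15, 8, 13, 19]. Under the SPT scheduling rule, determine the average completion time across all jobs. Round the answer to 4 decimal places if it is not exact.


Sort jobs by processing time (SPT order): [3, 3, 8, 13, 15, 19]
Compute completion times sequentially:
  Job 1: processing = 3, completes at 3
  Job 2: processing = 3, completes at 6
  Job 3: processing = 8, completes at 14
  Job 4: processing = 13, completes at 27
  Job 5: processing = 15, completes at 42
  Job 6: processing = 19, completes at 61
Sum of completion times = 153
Average completion time = 153/6 = 25.5

25.5


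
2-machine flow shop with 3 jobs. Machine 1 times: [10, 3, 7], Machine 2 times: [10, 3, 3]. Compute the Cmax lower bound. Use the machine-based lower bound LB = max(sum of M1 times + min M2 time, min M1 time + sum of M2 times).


LB1 = sum(M1 times) + min(M2 times) = 20 + 3 = 23
LB2 = min(M1 times) + sum(M2 times) = 3 + 16 = 19
Lower bound = max(LB1, LB2) = max(23, 19) = 23

23


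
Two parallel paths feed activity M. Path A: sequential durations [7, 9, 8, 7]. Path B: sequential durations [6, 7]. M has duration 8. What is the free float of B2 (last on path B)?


ES(B2) = sum of predecessors on chain B = 6
EF(B2) = ES + duration = 6 + 7 = 13
Successor of B2 is M. ES(M) = max(sum(A), sum(B)) = max(31, 13) = 31
Free float = ES(successor) - EF(current) = 31 - 13 = 18

18


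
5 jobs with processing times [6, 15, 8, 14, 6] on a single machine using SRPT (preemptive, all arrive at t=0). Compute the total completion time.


Since all jobs arrive at t=0, SRPT equals SPT ordering.
SPT order: [6, 6, 8, 14, 15]
Completion times:
  Job 1: p=6, C=6
  Job 2: p=6, C=12
  Job 3: p=8, C=20
  Job 4: p=14, C=34
  Job 5: p=15, C=49
Total completion time = 6 + 12 + 20 + 34 + 49 = 121

121


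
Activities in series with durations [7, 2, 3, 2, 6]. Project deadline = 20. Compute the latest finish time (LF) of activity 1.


LF(activity 1) = deadline - sum of successor durations
Successors: activities 2 through 5 with durations [2, 3, 2, 6]
Sum of successor durations = 13
LF = 20 - 13 = 7

7


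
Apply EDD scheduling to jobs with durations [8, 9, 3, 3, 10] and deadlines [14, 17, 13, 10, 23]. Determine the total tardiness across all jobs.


Sort by due date (EDD order): [(3, 10), (3, 13), (8, 14), (9, 17), (10, 23)]
Compute completion times and tardiness:
  Job 1: p=3, d=10, C=3, tardiness=max(0,3-10)=0
  Job 2: p=3, d=13, C=6, tardiness=max(0,6-13)=0
  Job 3: p=8, d=14, C=14, tardiness=max(0,14-14)=0
  Job 4: p=9, d=17, C=23, tardiness=max(0,23-17)=6
  Job 5: p=10, d=23, C=33, tardiness=max(0,33-23)=10
Total tardiness = 16

16


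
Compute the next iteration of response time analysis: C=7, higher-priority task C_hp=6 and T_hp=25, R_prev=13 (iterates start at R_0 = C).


R_next = C + ceil(R_prev / T_hp) * C_hp
ceil(13 / 25) = ceil(0.52) = 1
Interference = 1 * 6 = 6
R_next = 7 + 6 = 13
R_next = R_prev, so the iteration has converged (response time = 13).

13


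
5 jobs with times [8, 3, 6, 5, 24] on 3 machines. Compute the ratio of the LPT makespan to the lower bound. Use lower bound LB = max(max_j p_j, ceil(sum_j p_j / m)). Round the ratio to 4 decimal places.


LPT order: [24, 8, 6, 5, 3]
Machine loads after assignment: [24, 11, 11]
LPT makespan = 24
Lower bound = max(max_job, ceil(total/3)) = max(24, 16) = 24
Ratio = 24 / 24 = 1.0

1.0


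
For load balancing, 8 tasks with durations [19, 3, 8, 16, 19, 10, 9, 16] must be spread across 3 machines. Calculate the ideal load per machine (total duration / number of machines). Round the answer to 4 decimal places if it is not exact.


Total processing time = 19 + 3 + 8 + 16 + 19 + 10 + 9 + 16 = 100
Number of machines = 3
Ideal balanced load = 100 / 3 = 33.3333

33.3333


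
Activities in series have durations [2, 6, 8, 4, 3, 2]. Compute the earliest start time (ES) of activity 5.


Activity 5 starts after activities 1 through 4 complete.
Predecessor durations: [2, 6, 8, 4]
ES = 2 + 6 + 8 + 4 = 20

20


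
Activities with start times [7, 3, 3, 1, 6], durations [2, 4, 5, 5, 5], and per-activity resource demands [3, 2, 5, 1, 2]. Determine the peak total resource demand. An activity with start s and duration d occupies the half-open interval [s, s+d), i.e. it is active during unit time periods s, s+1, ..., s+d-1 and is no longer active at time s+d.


Each activity i is active on [start_i, start_i + duration_i).
Compute total resource usage per time slot:
  t=0: active resources = [], total = 0
  t=1: active resources = [1], total = 1
  t=2: active resources = [1], total = 1
  t=3: active resources = [2, 5, 1], total = 8
  t=4: active resources = [2, 5, 1], total = 8
  t=5: active resources = [2, 5, 1], total = 8
  t=6: active resources = [2, 5, 2], total = 9
  t=7: active resources = [3, 5, 2], total = 10
  t=8: active resources = [3, 2], total = 5
  t=9: active resources = [2], total = 2
  t=10: active resources = [2], total = 2
Peak resource demand = 10

10


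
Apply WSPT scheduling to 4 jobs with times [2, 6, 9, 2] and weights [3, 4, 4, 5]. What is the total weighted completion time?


Compute p/w ratios and sort ascending (WSPT): [(2, 5), (2, 3), (6, 4), (9, 4)]
Compute weighted completion times:
  Job (p=2,w=5): C=2, w*C=5*2=10
  Job (p=2,w=3): C=4, w*C=3*4=12
  Job (p=6,w=4): C=10, w*C=4*10=40
  Job (p=9,w=4): C=19, w*C=4*19=76
Total weighted completion time = 138

138


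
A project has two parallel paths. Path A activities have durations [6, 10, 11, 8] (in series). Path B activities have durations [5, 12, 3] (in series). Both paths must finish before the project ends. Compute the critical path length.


Path A total = 6 + 10 + 11 + 8 = 35
Path B total = 5 + 12 + 3 = 20
Critical path = longest path = max(35, 20) = 35

35


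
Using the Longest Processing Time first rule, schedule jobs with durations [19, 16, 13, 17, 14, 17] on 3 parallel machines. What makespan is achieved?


Sort jobs in decreasing order (LPT): [19, 17, 17, 16, 14, 13]
Assign each job to the least loaded machine:
  Machine 1: jobs [19, 13], load = 32
  Machine 2: jobs [17, 16], load = 33
  Machine 3: jobs [17, 14], load = 31
Makespan = max load = 33

33


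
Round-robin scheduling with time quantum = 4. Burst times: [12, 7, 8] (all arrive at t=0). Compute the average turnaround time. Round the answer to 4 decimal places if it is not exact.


Time quantum = 4
Execution trace:
  J1 runs 4 units, time = 4
  J2 runs 4 units, time = 8
  J3 runs 4 units, time = 12
  J1 runs 4 units, time = 16
  J2 runs 3 units, time = 19
  J3 runs 4 units, time = 23
  J1 runs 4 units, time = 27
Finish times: [27, 19, 23]
Average turnaround = 69/3 = 23.0

23.0


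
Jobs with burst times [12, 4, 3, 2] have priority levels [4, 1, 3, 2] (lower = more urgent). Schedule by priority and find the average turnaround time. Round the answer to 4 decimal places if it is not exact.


Sort by priority (ascending = highest first):
Order: [(1, 4), (2, 2), (3, 3), (4, 12)]
Completion times:
  Priority 1, burst=4, C=4
  Priority 2, burst=2, C=6
  Priority 3, burst=3, C=9
  Priority 4, burst=12, C=21
Average turnaround = 40/4 = 10.0

10.0


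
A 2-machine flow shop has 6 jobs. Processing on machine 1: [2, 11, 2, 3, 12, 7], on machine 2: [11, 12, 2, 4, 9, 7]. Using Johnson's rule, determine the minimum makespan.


Apply Johnson's rule:
  Group 1 (a <= b): [(1, 2, 11), (3, 2, 2), (4, 3, 4), (6, 7, 7), (2, 11, 12)]
  Group 2 (a > b): [(5, 12, 9)]
Optimal job order: [1, 3, 4, 6, 2, 5]
Schedule:
  Job 1: M1 done at 2, M2 done at 13
  Job 3: M1 done at 4, M2 done at 15
  Job 4: M1 done at 7, M2 done at 19
  Job 6: M1 done at 14, M2 done at 26
  Job 2: M1 done at 25, M2 done at 38
  Job 5: M1 done at 37, M2 done at 47
Makespan = 47

47


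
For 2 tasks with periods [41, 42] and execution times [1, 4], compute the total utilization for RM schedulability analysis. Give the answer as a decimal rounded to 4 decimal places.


Compute individual utilizations (exact fractions):
  Task 1: C/T = 1/41 (approx. 0.0244)
  Task 2: C/T = 4/42 = 2/21 (approx. 0.0952)
Total utilization U = 1/41 + 2/21 = 103/861
Rounded to 4 decimal places: U = 0.1196
RM (Liu & Layland) bound for 2 tasks = 0.828427; compare with U = 103/861 (approx. 0.119628)
U <= bound, so schedulable by RM sufficient condition.

0.1196


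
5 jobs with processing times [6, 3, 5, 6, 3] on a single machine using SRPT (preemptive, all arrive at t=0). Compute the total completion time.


Since all jobs arrive at t=0, SRPT equals SPT ordering.
SPT order: [3, 3, 5, 6, 6]
Completion times:
  Job 1: p=3, C=3
  Job 2: p=3, C=6
  Job 3: p=5, C=11
  Job 4: p=6, C=17
  Job 5: p=6, C=23
Total completion time = 3 + 6 + 11 + 17 + 23 = 60

60


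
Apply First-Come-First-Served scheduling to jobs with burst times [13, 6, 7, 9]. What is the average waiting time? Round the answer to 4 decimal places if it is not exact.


FCFS order (as given): [13, 6, 7, 9]
Waiting times:
  Job 1: wait = 0
  Job 2: wait = 13
  Job 3: wait = 19
  Job 4: wait = 26
Sum of waiting times = 58
Average waiting time = 58/4 = 14.5

14.5


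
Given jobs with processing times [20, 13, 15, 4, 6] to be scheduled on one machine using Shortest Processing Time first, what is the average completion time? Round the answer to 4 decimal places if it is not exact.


Sort jobs by processing time (SPT order): [4, 6, 13, 15, 20]
Compute completion times sequentially:
  Job 1: processing = 4, completes at 4
  Job 2: processing = 6, completes at 10
  Job 3: processing = 13, completes at 23
  Job 4: processing = 15, completes at 38
  Job 5: processing = 20, completes at 58
Sum of completion times = 133
Average completion time = 133/5 = 26.6

26.6


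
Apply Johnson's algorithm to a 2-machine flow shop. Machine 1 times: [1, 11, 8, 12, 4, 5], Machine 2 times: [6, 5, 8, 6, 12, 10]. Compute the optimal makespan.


Apply Johnson's rule:
  Group 1 (a <= b): [(1, 1, 6), (5, 4, 12), (6, 5, 10), (3, 8, 8)]
  Group 2 (a > b): [(4, 12, 6), (2, 11, 5)]
Optimal job order: [1, 5, 6, 3, 4, 2]
Schedule:
  Job 1: M1 done at 1, M2 done at 7
  Job 5: M1 done at 5, M2 done at 19
  Job 6: M1 done at 10, M2 done at 29
  Job 3: M1 done at 18, M2 done at 37
  Job 4: M1 done at 30, M2 done at 43
  Job 2: M1 done at 41, M2 done at 48
Makespan = 48

48


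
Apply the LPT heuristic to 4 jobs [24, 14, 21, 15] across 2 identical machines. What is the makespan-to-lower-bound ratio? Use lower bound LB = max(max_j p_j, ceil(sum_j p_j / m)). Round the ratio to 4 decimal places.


LPT order: [24, 21, 15, 14]
Machine loads after assignment: [38, 36]
LPT makespan = 38
Lower bound = max(max_job, ceil(total/2)) = max(24, 37) = 37
Ratio = 38 / 37 = 1.027

1.027


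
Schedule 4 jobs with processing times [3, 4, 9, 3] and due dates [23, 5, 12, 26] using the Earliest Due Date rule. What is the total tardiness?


Sort by due date (EDD order): [(4, 5), (9, 12), (3, 23), (3, 26)]
Compute completion times and tardiness:
  Job 1: p=4, d=5, C=4, tardiness=max(0,4-5)=0
  Job 2: p=9, d=12, C=13, tardiness=max(0,13-12)=1
  Job 3: p=3, d=23, C=16, tardiness=max(0,16-23)=0
  Job 4: p=3, d=26, C=19, tardiness=max(0,19-26)=0
Total tardiness = 1

1


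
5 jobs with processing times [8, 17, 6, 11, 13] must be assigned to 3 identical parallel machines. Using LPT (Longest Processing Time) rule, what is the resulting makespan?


Sort jobs in decreasing order (LPT): [17, 13, 11, 8, 6]
Assign each job to the least loaded machine:
  Machine 1: jobs [17], load = 17
  Machine 2: jobs [13, 6], load = 19
  Machine 3: jobs [11, 8], load = 19
Makespan = max load = 19

19


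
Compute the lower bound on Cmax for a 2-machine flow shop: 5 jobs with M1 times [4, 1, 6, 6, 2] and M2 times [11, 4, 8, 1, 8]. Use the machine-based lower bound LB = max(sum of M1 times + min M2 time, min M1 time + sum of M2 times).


LB1 = sum(M1 times) + min(M2 times) = 19 + 1 = 20
LB2 = min(M1 times) + sum(M2 times) = 1 + 32 = 33
Lower bound = max(LB1, LB2) = max(20, 33) = 33

33


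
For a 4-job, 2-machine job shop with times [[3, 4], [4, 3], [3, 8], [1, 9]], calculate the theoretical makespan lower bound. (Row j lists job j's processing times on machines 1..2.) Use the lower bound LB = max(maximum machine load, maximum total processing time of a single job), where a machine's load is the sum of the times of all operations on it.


Machine loads:
  Machine 1: 3 + 4 + 3 + 1 = 11
  Machine 2: 4 + 3 + 8 + 9 = 24
Max machine load = 24
Job totals:
  Job 1: 7
  Job 2: 7
  Job 3: 11
  Job 4: 10
Max job total = 11
Lower bound = max(24, 11) = 24

24


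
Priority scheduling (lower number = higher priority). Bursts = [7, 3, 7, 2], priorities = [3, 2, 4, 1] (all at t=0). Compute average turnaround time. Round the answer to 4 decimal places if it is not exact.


Sort by priority (ascending = highest first):
Order: [(1, 2), (2, 3), (3, 7), (4, 7)]
Completion times:
  Priority 1, burst=2, C=2
  Priority 2, burst=3, C=5
  Priority 3, burst=7, C=12
  Priority 4, burst=7, C=19
Average turnaround = 38/4 = 9.5

9.5


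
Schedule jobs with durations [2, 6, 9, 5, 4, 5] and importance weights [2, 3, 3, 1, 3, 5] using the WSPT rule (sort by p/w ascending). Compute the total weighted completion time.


Compute p/w ratios and sort ascending (WSPT): [(2, 2), (5, 5), (4, 3), (6, 3), (9, 3), (5, 1)]
Compute weighted completion times:
  Job (p=2,w=2): C=2, w*C=2*2=4
  Job (p=5,w=5): C=7, w*C=5*7=35
  Job (p=4,w=3): C=11, w*C=3*11=33
  Job (p=6,w=3): C=17, w*C=3*17=51
  Job (p=9,w=3): C=26, w*C=3*26=78
  Job (p=5,w=1): C=31, w*C=1*31=31
Total weighted completion time = 232

232


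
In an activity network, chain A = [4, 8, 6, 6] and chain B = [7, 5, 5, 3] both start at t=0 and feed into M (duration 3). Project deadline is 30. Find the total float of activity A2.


Forward pass: ES(A2) = sum of predecessors on chain A = 4
EF = ES + duration = 4 + 8 = 12
Backward pass: LF(M) = deadline = 30; LS(M) = 30 - 3 = 27
LF(A2) = LS(M) - sum(successors on chain A) = 27 - 12 = 15
LS = LF - duration = 15 - 8 = 7
Total float = LS - ES = 7 - 4 = 3

3


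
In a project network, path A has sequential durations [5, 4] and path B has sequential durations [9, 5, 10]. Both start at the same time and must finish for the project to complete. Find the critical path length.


Path A total = 5 + 4 = 9
Path B total = 9 + 5 + 10 = 24
Critical path = longest path = max(9, 24) = 24

24


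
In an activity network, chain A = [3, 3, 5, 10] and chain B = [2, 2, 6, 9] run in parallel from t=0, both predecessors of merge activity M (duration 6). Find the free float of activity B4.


ES(B4) = sum of predecessors on chain B = 10
EF(B4) = ES + duration = 10 + 9 = 19
Successor of B4 is M. ES(M) = max(sum(A), sum(B)) = max(21, 19) = 21
Free float = ES(successor) - EF(current) = 21 - 19 = 2

2


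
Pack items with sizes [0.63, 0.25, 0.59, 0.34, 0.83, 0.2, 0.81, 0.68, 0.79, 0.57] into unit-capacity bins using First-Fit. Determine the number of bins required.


Place items sequentially using First-Fit:
  Item 0.63 -> new Bin 1
  Item 0.25 -> Bin 1 (now 0.88)
  Item 0.59 -> new Bin 2
  Item 0.34 -> Bin 2 (now 0.93)
  Item 0.83 -> new Bin 3
  Item 0.2 -> new Bin 4
  Item 0.81 -> new Bin 5
  Item 0.68 -> Bin 4 (now 0.88)
  Item 0.79 -> new Bin 6
  Item 0.57 -> new Bin 7
Total bins used = 7

7


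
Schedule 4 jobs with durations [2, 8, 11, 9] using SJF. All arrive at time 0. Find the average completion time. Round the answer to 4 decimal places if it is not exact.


SJF order (ascending): [2, 8, 9, 11]
Completion times:
  Job 1: burst=2, C=2
  Job 2: burst=8, C=10
  Job 3: burst=9, C=19
  Job 4: burst=11, C=30
Average completion = 61/4 = 15.25

15.25


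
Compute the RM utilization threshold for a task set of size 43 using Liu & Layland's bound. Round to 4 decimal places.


Compute 2^(1/43) = 1.0162503252
Subtract 1: 1.0162503252 - 1 = 0.0162503252
Multiply by n: 43 * 0.0162503252 = 0.6987639836
Round to 4 dp: 0.6988

0.6988


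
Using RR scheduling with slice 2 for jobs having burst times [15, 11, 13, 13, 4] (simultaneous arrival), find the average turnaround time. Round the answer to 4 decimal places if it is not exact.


Time quantum = 2
Execution trace:
  J1 runs 2 units, time = 2
  J2 runs 2 units, time = 4
  J3 runs 2 units, time = 6
  J4 runs 2 units, time = 8
  J5 runs 2 units, time = 10
  J1 runs 2 units, time = 12
  J2 runs 2 units, time = 14
  J3 runs 2 units, time = 16
  J4 runs 2 units, time = 18
  J5 runs 2 units, time = 20
  J1 runs 2 units, time = 22
  J2 runs 2 units, time = 24
  J3 runs 2 units, time = 26
  J4 runs 2 units, time = 28
  J1 runs 2 units, time = 30
  J2 runs 2 units, time = 32
  J3 runs 2 units, time = 34
  J4 runs 2 units, time = 36
  J1 runs 2 units, time = 38
  J2 runs 2 units, time = 40
  J3 runs 2 units, time = 42
  J4 runs 2 units, time = 44
  J1 runs 2 units, time = 46
  J2 runs 1 units, time = 47
  J3 runs 2 units, time = 49
  J4 runs 2 units, time = 51
  J1 runs 2 units, time = 53
  J3 runs 1 units, time = 54
  J4 runs 1 units, time = 55
  J1 runs 1 units, time = 56
Finish times: [56, 47, 54, 55, 20]
Average turnaround = 232/5 = 46.4

46.4


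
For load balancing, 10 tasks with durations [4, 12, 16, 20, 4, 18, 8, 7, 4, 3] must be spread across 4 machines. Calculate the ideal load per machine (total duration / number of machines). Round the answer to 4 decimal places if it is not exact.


Total processing time = 4 + 12 + 16 + 20 + 4 + 18 + 8 + 7 + 4 + 3 = 96
Number of machines = 4
Ideal balanced load = 96 / 4 = 24.0

24.0


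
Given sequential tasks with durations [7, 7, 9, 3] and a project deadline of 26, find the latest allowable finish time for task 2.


LF(activity 2) = deadline - sum of successor durations
Successors: activities 3 through 4 with durations [9, 3]
Sum of successor durations = 12
LF = 26 - 12 = 14

14


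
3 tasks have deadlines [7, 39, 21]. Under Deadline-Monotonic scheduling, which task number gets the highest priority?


Sort tasks by relative deadline (ascending):
  Task 1: deadline = 7
  Task 3: deadline = 21
  Task 2: deadline = 39
Priority order (highest first): [1, 3, 2]
Highest priority task = 1

1


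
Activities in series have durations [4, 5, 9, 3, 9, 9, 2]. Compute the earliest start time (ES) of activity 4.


Activity 4 starts after activities 1 through 3 complete.
Predecessor durations: [4, 5, 9]
ES = 4 + 5 + 9 = 18

18


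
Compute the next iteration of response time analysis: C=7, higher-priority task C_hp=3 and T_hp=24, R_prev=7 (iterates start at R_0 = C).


R_next = C + ceil(R_prev / T_hp) * C_hp
ceil(7 / 24) = ceil(0.2917) = 1
Interference = 1 * 3 = 3
R_next = 7 + 3 = 10

10


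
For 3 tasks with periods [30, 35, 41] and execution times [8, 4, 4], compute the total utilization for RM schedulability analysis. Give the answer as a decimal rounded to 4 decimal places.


Compute individual utilizations (exact fractions):
  Task 1: C/T = 8/30 = 4/15 (approx. 0.2667)
  Task 2: C/T = 4/35 (approx. 0.1143)
  Task 3: C/T = 4/41 (approx. 0.0976)
Total utilization U = 4/15 + 4/35 + 4/41 = 412/861
Rounded to 4 decimal places: U = 0.4785
RM (Liu & Layland) bound for 3 tasks = 0.779763; compare with U = 412/861 (approx. 0.478513)
U <= bound, so schedulable by RM sufficient condition.

0.4785


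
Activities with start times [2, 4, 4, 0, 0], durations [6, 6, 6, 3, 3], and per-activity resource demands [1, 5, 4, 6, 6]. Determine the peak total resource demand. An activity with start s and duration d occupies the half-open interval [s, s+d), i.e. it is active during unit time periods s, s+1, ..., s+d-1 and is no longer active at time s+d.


Each activity i is active on [start_i, start_i + duration_i).
Compute total resource usage per time slot:
  t=0: active resources = [6, 6], total = 12
  t=1: active resources = [6, 6], total = 12
  t=2: active resources = [1, 6, 6], total = 13
  t=3: active resources = [1], total = 1
  t=4: active resources = [1, 5, 4], total = 10
  t=5: active resources = [1, 5, 4], total = 10
  t=6: active resources = [1, 5, 4], total = 10
  t=7: active resources = [1, 5, 4], total = 10
  t=8: active resources = [5, 4], total = 9
  t=9: active resources = [5, 4], total = 9
Peak resource demand = 13

13


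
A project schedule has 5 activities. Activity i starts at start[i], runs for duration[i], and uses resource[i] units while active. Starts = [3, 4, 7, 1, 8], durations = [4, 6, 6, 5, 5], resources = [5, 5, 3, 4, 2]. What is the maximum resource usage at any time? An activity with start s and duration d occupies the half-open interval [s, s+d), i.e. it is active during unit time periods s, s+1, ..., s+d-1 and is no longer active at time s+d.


Each activity i is active on [start_i, start_i + duration_i).
Compute total resource usage per time slot:
  t=0: active resources = [], total = 0
  t=1: active resources = [4], total = 4
  t=2: active resources = [4], total = 4
  t=3: active resources = [5, 4], total = 9
  t=4: active resources = [5, 5, 4], total = 14
  t=5: active resources = [5, 5, 4], total = 14
  t=6: active resources = [5, 5], total = 10
  t=7: active resources = [5, 3], total = 8
  t=8: active resources = [5, 3, 2], total = 10
  t=9: active resources = [5, 3, 2], total = 10
  t=10: active resources = [3, 2], total = 5
  t=11: active resources = [3, 2], total = 5
  t=12: active resources = [3, 2], total = 5
Peak resource demand = 14

14


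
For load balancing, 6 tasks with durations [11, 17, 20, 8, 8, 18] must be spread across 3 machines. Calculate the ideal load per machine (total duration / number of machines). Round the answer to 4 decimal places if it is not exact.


Total processing time = 11 + 17 + 20 + 8 + 8 + 18 = 82
Number of machines = 3
Ideal balanced load = 82 / 3 = 27.3333

27.3333


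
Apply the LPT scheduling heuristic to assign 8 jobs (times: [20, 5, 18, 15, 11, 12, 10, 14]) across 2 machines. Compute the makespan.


Sort jobs in decreasing order (LPT): [20, 18, 15, 14, 12, 11, 10, 5]
Assign each job to the least loaded machine:
  Machine 1: jobs [20, 14, 11, 10], load = 55
  Machine 2: jobs [18, 15, 12, 5], load = 50
Makespan = max load = 55

55


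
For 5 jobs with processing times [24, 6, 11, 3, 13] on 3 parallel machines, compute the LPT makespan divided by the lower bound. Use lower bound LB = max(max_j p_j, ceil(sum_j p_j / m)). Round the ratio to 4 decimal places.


LPT order: [24, 13, 11, 6, 3]
Machine loads after assignment: [24, 16, 17]
LPT makespan = 24
Lower bound = max(max_job, ceil(total/3)) = max(24, 19) = 24
Ratio = 24 / 24 = 1.0

1.0


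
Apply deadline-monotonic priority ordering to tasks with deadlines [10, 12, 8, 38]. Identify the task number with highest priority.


Sort tasks by relative deadline (ascending):
  Task 3: deadline = 8
  Task 1: deadline = 10
  Task 2: deadline = 12
  Task 4: deadline = 38
Priority order (highest first): [3, 1, 2, 4]
Highest priority task = 3

3


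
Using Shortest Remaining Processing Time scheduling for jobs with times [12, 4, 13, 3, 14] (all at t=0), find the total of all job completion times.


Since all jobs arrive at t=0, SRPT equals SPT ordering.
SPT order: [3, 4, 12, 13, 14]
Completion times:
  Job 1: p=3, C=3
  Job 2: p=4, C=7
  Job 3: p=12, C=19
  Job 4: p=13, C=32
  Job 5: p=14, C=46
Total completion time = 3 + 7 + 19 + 32 + 46 = 107

107


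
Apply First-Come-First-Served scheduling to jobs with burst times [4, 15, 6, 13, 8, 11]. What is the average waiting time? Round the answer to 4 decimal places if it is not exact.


FCFS order (as given): [4, 15, 6, 13, 8, 11]
Waiting times:
  Job 1: wait = 0
  Job 2: wait = 4
  Job 3: wait = 19
  Job 4: wait = 25
  Job 5: wait = 38
  Job 6: wait = 46
Sum of waiting times = 132
Average waiting time = 132/6 = 22.0

22.0


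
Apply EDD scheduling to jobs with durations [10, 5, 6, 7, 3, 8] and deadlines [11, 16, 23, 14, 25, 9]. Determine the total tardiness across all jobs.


Sort by due date (EDD order): [(8, 9), (10, 11), (7, 14), (5, 16), (6, 23), (3, 25)]
Compute completion times and tardiness:
  Job 1: p=8, d=9, C=8, tardiness=max(0,8-9)=0
  Job 2: p=10, d=11, C=18, tardiness=max(0,18-11)=7
  Job 3: p=7, d=14, C=25, tardiness=max(0,25-14)=11
  Job 4: p=5, d=16, C=30, tardiness=max(0,30-16)=14
  Job 5: p=6, d=23, C=36, tardiness=max(0,36-23)=13
  Job 6: p=3, d=25, C=39, tardiness=max(0,39-25)=14
Total tardiness = 59

59


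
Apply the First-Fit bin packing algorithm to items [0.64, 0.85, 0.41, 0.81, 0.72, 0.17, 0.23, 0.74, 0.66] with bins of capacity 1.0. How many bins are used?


Place items sequentially using First-Fit:
  Item 0.64 -> new Bin 1
  Item 0.85 -> new Bin 2
  Item 0.41 -> new Bin 3
  Item 0.81 -> new Bin 4
  Item 0.72 -> new Bin 5
  Item 0.17 -> Bin 1 (now 0.81)
  Item 0.23 -> Bin 3 (now 0.64)
  Item 0.74 -> new Bin 6
  Item 0.66 -> new Bin 7
Total bins used = 7

7
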